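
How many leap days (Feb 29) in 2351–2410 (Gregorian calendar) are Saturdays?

Leap years in 2351–2410: 15 of them.
Feb 29 weekday advances by 5 (mod 7) from one leap year to the next four years later (or differs when a century non-leap intervenes).
Leap-day weekdays: 2352:Fri 2356:Wed 2360:Mon 2364:Sat✓ 2368:Thu 2372:Tue 2376:Sun 2380:Fri 2384:Wed 2388:Mon 2392:Sat✓ 2396:Thu 2400:Tue 2404:Sun 2408:Fri
Saturday: 2364, 2392 → 2.

2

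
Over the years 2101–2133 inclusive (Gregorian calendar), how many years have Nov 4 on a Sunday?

Track Nov 4's weekday year by year (advancing +1, or +2 across a Feb 29):
  2101: Fri  2102: Sat (+1)  2103: Sun (+1) ✓  2104: Tue (+2)  2105: Wed (+1)
  2106: Thu (+1)  2107: Fri (+1)  2108: Sun (+2) ✓  2109: Mon (+1)  2110: Tue (+1)
  2111: Wed (+1)  2112: Fri (+2)  2113: Sat (+1)  2114: Sun (+1) ✓  … (5 more years) …
  2120: Mon (+2)  2121: Tue (+1)  2122: Wed (+1)  2123: Thu (+1)  2124: Sat (+2)
  2125: Sun (+1) ✓  2126: Mon (+1)  2127: Tue (+1)  2128: Thu (+2)  2129: Fri (+1)
  2130: Sat (+1)  2131: Sun (+1) ✓  2132: Tue (+2)  2133: Wed (+1)
Sunday years: 2103, 2108, 2114, 2125, 2131 — 5 in total.

5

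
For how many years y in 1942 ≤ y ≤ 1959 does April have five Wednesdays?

April has 30 days; it has five Wednesdays when Wednesday falls among the first (month-length − 28) days — i.e. when April 1 is one of Wednesday/Tuesday.
April 1 by year: 1942:Wed✓ 1943:Thu 1944:Sat 1945:Sun 1946:Mon 1947:Tue✓ 1948:Thu 1949:Fri 1950:Sat 1951:Sun 1952:Tue✓ 1953:Wed✓ 1954:Thu 1955:Fri 1956:Sun 1957:Mon 1958:Tue✓ 1959:Wed✓
Years with five Wednesdays: 1942, 1947, 1952, 1953, 1958, 1959 → 6.

6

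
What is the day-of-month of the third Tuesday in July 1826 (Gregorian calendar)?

18

July 1, 1826 is a Saturday, so the first Tuesday is the 4th.
The third Tuesday is 4 + 14 = 18.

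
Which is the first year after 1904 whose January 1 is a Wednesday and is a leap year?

Jan 1 advances by 2 weekdays after a leap year and by 1 after a common year.
1904: Jan 1 is Friday (leap).
1905: Sunday
1906: Monday
1907: Tuesday
1908: Wednesday (leap)
1908 begins on a Wednesday and is a leap year.

1908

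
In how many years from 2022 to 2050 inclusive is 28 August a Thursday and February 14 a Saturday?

Check each year's weekday for 28 August and February 14:
  2022: Sun/Mon  2023: Mon/Tue  2024: Wed/Wed  2025: Thu/Fri  2026: Fri/Sat  2027: Sat/Sun  2028: Mon/Mon  2029: Tue/Wed  2030: Wed/Thu  2031: Thu/Fri  2032: Sat/Sat  2033: Sun/Mon  2034: Mon/Tue  2035: Tue/Wed  2036: Thu/Thu  2037: Fri/Sat  2038: Sat/Sun  2039: Sun/Mon  2040: Tue/Tue  2041: Wed/Thu  2042: Thu/Fri  2043: Fri/Sat  2044: Sun/Sun  2045: Mon/Tue  2046: Tue/Wed  2047: Wed/Thu  2048: Fri/Fri  2049: Sat/Sun  2050: Sun/Mon
Both conditions hold in: no year — 0.

0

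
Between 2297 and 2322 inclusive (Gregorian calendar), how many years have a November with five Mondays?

7

November has 30 days; it has five Mondays when Monday falls among the first (month-length − 28) days — i.e. when November 1 is one of Monday/Sunday.
November 1 by year: 2297:Mon✓ 2298:Tue 2299:Wed 2300:Thu 2301:Fri 2302:Sat 2303:Sun✓ 2304:Tue 2305:Wed 2306:Thu 2307:Fri 2308:Sun✓ 2309:Mon✓ 2310:Tue 2311:Wed 2312:Fri 2313:Sat 2314:Sun✓ 2315:Mon✓ 2316:Wed 2317:Thu 2318:Fri 2319:Sat 2320:Mon✓ 2321:Tue 2322:Wed
Years with five Mondays: 2297, 2303, 2308, 2309, 2314, 2315, 2320 → 7.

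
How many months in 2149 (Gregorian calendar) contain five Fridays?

A month of length L has five Fridays iff its first Friday is on day ≤ L−28 (so day 1–3 in a 31-day month, 1–2 in a 30-day month, day 1 in a leap February).
Checking each month of 2149: Jan starts Wed (31d) ✓; Feb starts Sat (28d); Mar starts Sat (31d); Apr starts Tue (30d); May starts Thu (31d) ✓; Jun starts Sun (30d); Jul starts Tue (31d); Aug starts Fri (31d) ✓; Sep starts Mon (30d); Oct starts Wed (31d) ✓; Nov starts Sat (30d); Dec starts Mon (31d).
Five-Friday months: January, May, August, October → 4.

4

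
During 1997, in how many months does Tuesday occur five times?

A month of length L has five Tuesdays iff its first Tuesday is on day ≤ L−28 (so day 1–3 in a 31-day month, 1–2 in a 30-day month, day 1 in a leap February).
Checking each month of 1997: Jan starts Wed (31d); Feb starts Sat (28d); Mar starts Sat (31d); Apr starts Tue (30d) ✓; May starts Thu (31d); Jun starts Sun (30d); Jul starts Tue (31d) ✓; Aug starts Fri (31d); Sep starts Mon (30d) ✓; Oct starts Wed (31d); Nov starts Sat (30d); Dec starts Mon (31d) ✓.
Five-Tuesday months: April, July, September, December → 4.

4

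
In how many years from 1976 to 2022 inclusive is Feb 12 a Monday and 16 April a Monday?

Check each year's weekday for Feb 12 and 16 April:
  1976: Thu/Fri  1977: Sat/Sat  1978: Sun/Sun  1979: Mon/Mon ✓  1980: Tue/Wed  1981: Thu/Thu  1982: Fri/Fri  1983: Sat/Sat  1984: Sun/Mon  1985: Tue/Tue  1986: Wed/Wed  1987: Thu/Thu  1988: Fri/Sat  1989: Sun/Sun  …(19 more)…  2009: Thu/Thu  2010: Fri/Fri  2011: Sat/Sat  2012: Sun/Mon  2013: Tue/Tue  2014: Wed/Wed  2015: Thu/Thu  2016: Fri/Sat  2017: Sun/Sun  2018: Mon/Mon ✓  2019: Tue/Tue  2020: Wed/Thu  2021: Fri/Fri  2022: Sat/Sat
Both conditions hold in: 1979, 1990, 2001, 2007, 2018 — 5.

5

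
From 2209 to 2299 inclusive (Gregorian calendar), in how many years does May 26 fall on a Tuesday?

13

Track May 26's weekday year by year (advancing +1, or +2 across a Feb 29):
  2209: Fri  2210: Sat (+1)  2211: Sun (+1)  2212: Tue (+2) ✓  2213: Wed (+1)
  2214: Thu (+1)  2215: Fri (+1)  2216: Sun (+2)  2217: Mon (+1)  2218: Tue (+1) ✓
  2219: Wed (+1)  2220: Fri (+2)  2221: Sat (+1)  2222: Sun (+1)  … (63 more years) …
  2286: Wed (+1)  2287: Thu (+1)  2288: Sat (+2)  2289: Sun (+1)  2290: Mon (+1)
  2291: Tue (+1) ✓  2292: Thu (+2)  2293: Fri (+1)  2294: Sat (+1)  2295: Sun (+1)
  2296: Tue (+2) ✓  2297: Wed (+1)  2298: Thu (+1)  2299: Fri (+1)
Tuesday years: 2212, 2218, 2229, 2235, 2240, 2246, 2257, 2263, 2268, 2274, 2285, 2291, 2296 — 13 in total.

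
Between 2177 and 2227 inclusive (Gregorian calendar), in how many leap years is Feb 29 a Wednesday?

2

Leap years in 2177–2227: 11 of them.
Feb 29 weekday advances by 5 (mod 7) from one leap year to the next four years later (or differs when a century non-leap intervenes).
Leap-day weekdays: 2180:Tue 2184:Sun 2188:Fri 2192:Wed✓ 2196:Mon 2204:Wed✓ 2208:Mon 2212:Sat 2216:Thu 2220:Tue 2224:Sun
Wednesday: 2192, 2204 → 2.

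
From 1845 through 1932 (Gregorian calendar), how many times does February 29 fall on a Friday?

Leap years in 1845–1932: 21 of them.
Feb 29 weekday advances by 5 (mod 7) from one leap year to the next four years later (or differs when a century non-leap intervenes).
Leap-day weekdays: 1848:Tue 1852:Sun 1856:Fri✓ 1860:Wed 1864:Mon 1868:Sat 1872:Thu 1876:Tue 1880:Sun 1884:Fri✓ 1888:Wed 1892:Mon 1896:Sat 1904:Mon 1908:Sat 1912:Thu 1916:Tue 1920:Sun 1924:Fri✓ 1928:Wed 1932:Mon
Friday: 1856, 1884, 1924 → 3.

3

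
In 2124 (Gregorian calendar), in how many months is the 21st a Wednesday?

Check the 21st of each month of 2124: Jan 21: Fri, Feb 21: Mon, Mar 21: Tue, Apr 21: Fri, May 21: Sun, Jun 21: Wed, Jul 21: Fri, Aug 21: Mon, Sep 21: Thu, Oct 21: Sat, Nov 21: Tue, Dec 21: Thu.
Wednesday occurs in June — 1 month.

1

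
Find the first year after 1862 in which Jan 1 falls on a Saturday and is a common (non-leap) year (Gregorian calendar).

1870

Jan 1 advances by 2 weekdays after a leap year and by 1 after a common year.
1862: Jan 1 is Wednesday.
1863: Thursday
1864: Friday (leap)
1865: Sunday
1866: Monday
1867: Tuesday
1868: Wednesday (leap)
1869: Friday
1870: Saturday
1870 begins on a Saturday and is a common year.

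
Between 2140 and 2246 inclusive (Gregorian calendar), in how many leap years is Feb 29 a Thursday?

4

Leap years in 2140–2246: 26 of them.
Feb 29 weekday advances by 5 (mod 7) from one leap year to the next four years later (or differs when a century non-leap intervenes).
Leap-day weekdays: 2140:Mon 2144:Sat 2148:Thu✓ 2152:Tue 2156:Sun 2160:Fri 2164:Wed 2168:Mon 2172:Sat 2176:Thu✓ 2180:Tue 2184:Sun 2188:Fri 2192:Wed 2196:Mon 2204:Wed 2208:Mon 2212:Sat 2216:Thu✓ 2220:Tue 2224:Sun 2228:Fri 2232:Wed 2236:Mon 2240:Sat 2244:Thu✓
Thursday: 2148, 2176, 2216, 2244 → 4.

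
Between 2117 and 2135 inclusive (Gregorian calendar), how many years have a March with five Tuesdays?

9

March has 31 days; it has five Tuesdays when Tuesday falls among the first (month-length − 28) days — i.e. when March 1 is one of Tuesday/Monday/Sunday.
March 1 by year: 2117:Mon✓ 2118:Tue✓ 2119:Wed 2120:Fri 2121:Sat 2122:Sun✓ 2123:Mon✓ 2124:Wed 2125:Thu 2126:Fri 2127:Sat 2128:Mon✓ 2129:Tue✓ 2130:Wed 2131:Thu 2132:Sat 2133:Sun✓ 2134:Mon✓ 2135:Tue✓
Years with five Tuesdays: 2117, 2118, 2122, 2123, 2128, 2129, 2133, 2134, 2135 → 9.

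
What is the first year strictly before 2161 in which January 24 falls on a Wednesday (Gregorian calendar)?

From one year to the next, a fixed date's weekday advances by 1, or by 2 when a Feb 29 lies between the two dates.
2161: January 24 is Saturday.
2160: Thursday (−2)
2159: Wednesday (−1)
January 24 falls on a Wednesday in 2159.

2159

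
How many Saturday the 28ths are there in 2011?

Check the 28th of each month of 2011: Jan 28: Fri, Feb 28: Mon, Mar 28: Mon, Apr 28: Thu, May 28: Sat, Jun 28: Tue, Jul 28: Thu, Aug 28: Sun, Sep 28: Wed, Oct 28: Fri, Nov 28: Mon, Dec 28: Wed.
Saturday occurs in May — 1 month.

1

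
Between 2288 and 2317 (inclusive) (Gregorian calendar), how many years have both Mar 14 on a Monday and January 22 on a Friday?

Check each year's weekday for Mar 14 and January 22:
  2288: Wed/Sun  2289: Thu/Tue  2290: Fri/Wed  2291: Sat/Thu  2292: Mon/Fri ✓  2293: Tue/Sun  2294: Wed/Mon  2295: Thu/Tue  2296: Sat/Wed  2297: Sun/Fri  2298: Mon/Sat  2299: Tue/Sun  2300: Wed/Mon  2301: Thu/Tue  2302: Fri/Wed  2303: Sat/Thu  2304: Mon/Fri ✓  2305: Tue/Sun  2306: Wed/Mon  2307: Thu/Tue  2308: Sat/Wed  2309: Sun/Fri  2310: Mon/Sat  2311: Tue/Sun  2312: Thu/Mon  2313: Fri/Wed  2314: Sat/Thu  2315: Sun/Fri  2316: Tue/Sat  2317: Wed/Mon
Both conditions hold in: 2292, 2304 — 2.

2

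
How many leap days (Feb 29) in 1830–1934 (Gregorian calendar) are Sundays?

3

Leap years in 1830–1934: 25 of them.
Feb 29 weekday advances by 5 (mod 7) from one leap year to the next four years later (or differs when a century non-leap intervenes).
Leap-day weekdays: 1832:Wed 1836:Mon 1840:Sat 1844:Thu 1848:Tue 1852:Sun✓ 1856:Fri 1860:Wed 1864:Mon 1868:Sat 1872:Thu 1876:Tue 1880:Sun✓ 1884:Fri 1888:Wed 1892:Mon 1896:Sat 1904:Mon 1908:Sat 1912:Thu 1916:Tue 1920:Sun✓ 1924:Fri 1928:Wed 1932:Mon
Sunday: 1852, 1880, 1920 → 3.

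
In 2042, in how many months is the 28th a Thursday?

1

Check the 28th of each month of 2042: Jan 28: Tue, Feb 28: Fri, Mar 28: Fri, Apr 28: Mon, May 28: Wed, Jun 28: Sat, Jul 28: Mon, Aug 28: Thu, Sep 28: Sun, Oct 28: Tue, Nov 28: Fri, Dec 28: Sun.
Thursday occurs in August — 1 month.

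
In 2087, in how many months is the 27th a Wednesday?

Check the 27th of each month of 2087: Jan 27: Mon, Feb 27: Thu, Mar 27: Thu, Apr 27: Sun, May 27: Tue, Jun 27: Fri, Jul 27: Sun, Aug 27: Wed, Sep 27: Sat, Oct 27: Mon, Nov 27: Thu, Dec 27: Sat.
Wednesday occurs in August — 1 month.

1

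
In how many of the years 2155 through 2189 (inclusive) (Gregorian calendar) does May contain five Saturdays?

16

May has 31 days; it has five Saturdays when Saturday falls among the first (month-length − 28) days — i.e. when May 1 is one of Saturday/Friday/Thursday.
May 1 by year: 2155:Thu✓ 2156:Sat✓ 2157:Sun 2158:Mon 2159:Tue 2160:Thu✓ 2161:Fri✓ 2162:Sat✓ 2163:Sun 2164:Tue 2165:Wed 2166:Thu✓ 2167:Fri✓ 2168:Sun 2169:Mon …(5 more)… 2175:Mon 2176:Wed 2177:Thu✓ 2178:Fri✓ 2179:Sat✓ 2180:Mon 2181:Tue 2182:Wed 2183:Thu✓ 2184:Sat✓ 2185:Sun 2186:Mon 2187:Tue 2188:Thu✓ 2189:Fri✓
Years with five Saturdays: 2155, 2156, 2160, 2161, 2162, 2166, 2167, 2172, 2173, 2177, 2178, 2179, 2183, 2184, 2188, 2189 → 16.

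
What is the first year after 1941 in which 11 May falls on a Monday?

1942

From one year to the next, a fixed date's weekday advances by 1, or by 2 when a Feb 29 lies between the two dates.
1941: May 11 is Sunday.
1942: Monday (+1)
11 May falls on a Monday in 1942.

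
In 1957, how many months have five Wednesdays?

4

A month of length L has five Wednesdays iff its first Wednesday is on day ≤ L−28 (so day 1–3 in a 31-day month, 1–2 in a 30-day month, day 1 in a leap February).
Checking each month of 1957: Jan starts Tue (31d) ✓; Feb starts Fri (28d); Mar starts Fri (31d); Apr starts Mon (30d); May starts Wed (31d) ✓; Jun starts Sat (30d); Jul starts Mon (31d) ✓; Aug starts Thu (31d); Sep starts Sun (30d); Oct starts Tue (31d) ✓; Nov starts Fri (30d); Dec starts Sun (31d).
Five-Wednesday months: January, May, July, October → 4.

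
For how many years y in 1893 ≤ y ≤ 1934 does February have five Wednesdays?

February has 28 days (29 in leap years); it has five Wednesdays when Wednesday falls among the first (month-length − 28) days — i.e. when February 1 is Wednesday in a leap year (never in a common year).
February 1 by year: 1893:Wed 1894:Thu 1895:Fri 1896:Sat 1897:Mon 1898:Tue 1899:Wed 1900:Thu 1901:Fri 1902:Sat 1903:Sun 1904:Mon 1905:Wed 1906:Thu 1907:Fri …(12 more)… 1920:Sun 1921:Tue 1922:Wed 1923:Thu 1924:Fri 1925:Sun 1926:Mon 1927:Tue 1928:Wed✓ 1929:Fri 1930:Sat 1931:Sun 1932:Mon 1933:Wed 1934:Thu
Years with five Wednesdays: 1928 → 1.

1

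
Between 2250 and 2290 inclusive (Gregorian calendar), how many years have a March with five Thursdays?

March has 31 days; it has five Thursdays when Thursday falls among the first (month-length − 28) days — i.e. when March 1 is one of Thursday/Wednesday/Tuesday.
March 1 by year: 2250:Fri 2251:Sat 2252:Mon 2253:Tue✓ 2254:Wed✓ 2255:Thu✓ 2256:Sat 2257:Sun 2258:Mon 2259:Tue✓ 2260:Thu✓ 2261:Fri 2262:Sat 2263:Sun 2264:Tue✓ …(11 more)… 2276:Wed✓ 2277:Thu✓ 2278:Fri 2279:Sat 2280:Mon 2281:Tue✓ 2282:Wed✓ 2283:Thu✓ 2284:Sat 2285:Sun 2286:Mon 2287:Tue✓ 2288:Thu✓ 2289:Fri 2290:Sat
Years with five Thursdays: 2253, 2254, 2255, 2259, 2260, 2264, 2265, 2266, 2270, 2271, 2276, 2277, 2281, 2282, 2283, 2287, 2288 → 17.

17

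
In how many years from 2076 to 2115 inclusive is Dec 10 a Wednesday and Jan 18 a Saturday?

Check each year's weekday for Dec 10 and Jan 18:
  2076: Thu/Sat  2077: Fri/Mon  2078: Sat/Tue  2079: Sun/Wed  2080: Tue/Thu  2081: Wed/Sat ✓  2082: Thu/Sun  2083: Fri/Mon  2084: Sun/Tue  2085: Mon/Thu  2086: Tue/Fri  2087: Wed/Sat ✓  2088: Fri/Sun  2089: Sat/Tue  …(12 more)…  2102: Sun/Wed  2103: Mon/Thu  2104: Wed/Fri  2105: Thu/Sun  2106: Fri/Mon  2107: Sat/Tue  2108: Mon/Wed  2109: Tue/Fri  2110: Wed/Sat ✓  2111: Thu/Sun  2112: Sat/Mon  2113: Sun/Wed  2114: Mon/Thu  2115: Tue/Fri
Both conditions hold in: 2081, 2087, 2098, 2110 — 4.

4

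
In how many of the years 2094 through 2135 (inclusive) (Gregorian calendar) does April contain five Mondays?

11

April has 30 days; it has five Mondays when Monday falls among the first (month-length − 28) days — i.e. when April 1 is one of Monday/Sunday.
April 1 by year: 2094:Thu 2095:Fri 2096:Sun✓ 2097:Mon✓ 2098:Tue 2099:Wed 2100:Thu 2101:Fri 2102:Sat 2103:Sun✓ 2104:Tue 2105:Wed 2106:Thu 2107:Fri 2108:Sun✓ …(12 more)… 2121:Tue 2122:Wed 2123:Thu 2124:Sat 2125:Sun✓ 2126:Mon✓ 2127:Tue 2128:Thu 2129:Fri 2130:Sat 2131:Sun✓ 2132:Tue 2133:Wed 2134:Thu 2135:Fri
Years with five Mondays: 2096, 2097, 2103, 2108, 2109, 2114, 2115, 2120, 2125, 2126, 2131 → 11.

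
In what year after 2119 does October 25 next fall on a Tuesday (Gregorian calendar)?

From one year to the next, a fixed date's weekday advances by 1, or by 2 when a Feb 29 lies between the two dates.
2119: October 25 is Wednesday.
2120: Friday (+2)
2121: Saturday (+1)
2122: Sunday (+1)
2123: Monday (+1)
2124: Wednesday (+2)
2125: Thursday (+1)
2126: Friday (+1)
2127: Saturday (+1)
2128: Monday (+2)
2129: Tuesday (+1)
October 25 falls on a Tuesday in 2129.

2129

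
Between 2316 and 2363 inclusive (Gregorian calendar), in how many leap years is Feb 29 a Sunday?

Leap years in 2316–2363: 12 of them.
Feb 29 weekday advances by 5 (mod 7) from one leap year to the next four years later (or differs when a century non-leap intervenes).
Leap-day weekdays: 2316:Tue 2320:Sun✓ 2324:Fri 2328:Wed 2332:Mon 2336:Sat 2340:Thu 2344:Tue 2348:Sun✓ 2352:Fri 2356:Wed 2360:Mon
Sunday: 2320, 2348 → 2.

2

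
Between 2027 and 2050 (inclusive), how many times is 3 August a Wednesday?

Track 3 August's weekday year by year (advancing +1, or +2 across a Feb 29):
  2027: Tue  2028: Thu (+2)  2029: Fri (+1)  2030: Sat (+1)  2031: Sun (+1)
  2032: Tue (+2)  2033: Wed (+1) ✓  2034: Thu (+1)  2035: Fri (+1)  2036: Sun (+2)
  2037: Mon (+1)  2038: Tue (+1)  2039: Wed (+1) ✓  2040: Fri (+2)  2041: Sat (+1)
  2042: Sun (+1)  2043: Mon (+1)  2044: Wed (+2) ✓  2045: Thu (+1)  2046: Fri (+1)
  2047: Sat (+1)  2048: Mon (+2)  2049: Tue (+1)  2050: Wed (+1) ✓
Wednesday years: 2033, 2039, 2044, 2050 — 4 in total.

4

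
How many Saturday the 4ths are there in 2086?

Check the 4th of each month of 2086: Jan 4: Fri, Feb 4: Mon, Mar 4: Mon, Apr 4: Thu, May 4: Sat, Jun 4: Tue, Jul 4: Thu, Aug 4: Sun, Sep 4: Wed, Oct 4: Fri, Nov 4: Mon, Dec 4: Wed.
Saturday occurs in May — 1 month.

1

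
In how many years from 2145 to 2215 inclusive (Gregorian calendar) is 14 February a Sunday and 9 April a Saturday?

Check each year's weekday for 14 February and 9 April:
  2145: Sun/Fri  2146: Mon/Sat  2147: Tue/Sun  2148: Wed/Tue  2149: Fri/Wed  2150: Sat/Thu  2151: Sun/Fri  2152: Mon/Sun  2153: Wed/Mon  2154: Thu/Tue  2155: Fri/Wed  2156: Sat/Fri  2157: Mon/Sat  2158: Tue/Sun  …(43 more)…  2202: Sun/Fri  2203: Mon/Sat  2204: Tue/Mon  2205: Thu/Tue  2206: Fri/Wed  2207: Sat/Thu  2208: Sun/Sat ✓  2209: Tue/Sun  2210: Wed/Mon  2211: Thu/Tue  2212: Fri/Thu  2213: Sun/Fri  2214: Mon/Sat  2215: Tue/Sun
Both conditions hold in: 2168, 2196, 2208 — 3.

3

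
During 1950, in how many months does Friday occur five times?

A month of length L has five Fridays iff its first Friday is on day ≤ L−28 (so day 1–3 in a 31-day month, 1–2 in a 30-day month, day 1 in a leap February).
Checking each month of 1950: Jan starts Sun (31d); Feb starts Wed (28d); Mar starts Wed (31d) ✓; Apr starts Sat (30d); May starts Mon (31d); Jun starts Thu (30d) ✓; Jul starts Sat (31d); Aug starts Tue (31d); Sep starts Fri (30d) ✓; Oct starts Sun (31d); Nov starts Wed (30d); Dec starts Fri (31d) ✓.
Five-Friday months: March, June, September, December → 4.

4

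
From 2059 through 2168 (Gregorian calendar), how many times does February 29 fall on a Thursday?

Leap years in 2059–2168: 27 of them.
Feb 29 weekday advances by 5 (mod 7) from one leap year to the next four years later (or differs when a century non-leap intervenes).
Leap-day weekdays: 2060:Sun 2064:Fri 2068:Wed 2072:Mon 2076:Sat 2080:Thu✓ 2084:Tue 2088:Sun 2092:Fri 2096:Wed 2104:Fri 2108:Wed 2112:Mon 2116:Sat 2120:Thu✓ 2124:Tue 2128:Sun 2132:Fri 2136:Wed 2140:Mon 2144:Sat 2148:Thu✓ 2152:Tue 2156:Sun 2160:Fri 2164:Wed 2168:Mon
Thursday: 2080, 2120, 2148 → 3.

3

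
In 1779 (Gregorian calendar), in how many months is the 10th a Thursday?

Check the 10th of each month of 1779: Jan 10: Sun, Feb 10: Wed, Mar 10: Wed, Apr 10: Sat, May 10: Mon, Jun 10: Thu, Jul 10: Sat, Aug 10: Tue, Sep 10: Fri, Oct 10: Sun, Nov 10: Wed, Dec 10: Fri.
Thursday occurs in June — 1 month.

1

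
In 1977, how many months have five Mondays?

4

A month of length L has five Mondays iff its first Monday is on day ≤ L−28 (so day 1–3 in a 31-day month, 1–2 in a 30-day month, day 1 in a leap February).
Checking each month of 1977: Jan starts Sat (31d) ✓; Feb starts Tue (28d); Mar starts Tue (31d); Apr starts Fri (30d); May starts Sun (31d) ✓; Jun starts Wed (30d); Jul starts Fri (31d); Aug starts Mon (31d) ✓; Sep starts Thu (30d); Oct starts Sat (31d) ✓; Nov starts Tue (30d); Dec starts Thu (31d).
Five-Monday months: January, May, August, October → 4.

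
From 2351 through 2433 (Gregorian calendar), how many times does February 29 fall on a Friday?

3

Leap years in 2351–2433: 21 of them.
Feb 29 weekday advances by 5 (mod 7) from one leap year to the next four years later (or differs when a century non-leap intervenes).
Leap-day weekdays: 2352:Fri✓ 2356:Wed 2360:Mon 2364:Sat 2368:Thu 2372:Tue 2376:Sun 2380:Fri✓ 2384:Wed 2388:Mon 2392:Sat 2396:Thu 2400:Tue 2404:Sun 2408:Fri✓ 2412:Wed 2416:Mon 2420:Sat 2424:Thu 2428:Tue 2432:Sun
Friday: 2352, 2380, 2408 → 3.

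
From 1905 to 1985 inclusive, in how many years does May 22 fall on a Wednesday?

Track May 22's weekday year by year (advancing +1, or +2 across a Feb 29):
  1905: Mon  1906: Tue (+1)  1907: Wed (+1) ✓  1908: Fri (+2)  1909: Sat (+1)
  1910: Sun (+1)  1911: Mon (+1)  1912: Wed (+2) ✓  1913: Thu (+1)  1914: Fri (+1)
  1915: Sat (+1)  1916: Mon (+2)  1917: Tue (+1)  1918: Wed (+1) ✓  … (53 more years) …
  1972: Mon (+2)  1973: Tue (+1)  1974: Wed (+1) ✓  1975: Thu (+1)  1976: Sat (+2)
  1977: Sun (+1)  1978: Mon (+1)  1979: Tue (+1)  1980: Thu (+2)  1981: Fri (+1)
  1982: Sat (+1)  1983: Sun (+1)  1984: Tue (+2)  1985: Wed (+1) ✓
Wednesday years: 1907, 1912, 1918, 1929, 1935, 1940, 1946, 1957, 1963, 1968, 1974, 1985 — 12 in total.

12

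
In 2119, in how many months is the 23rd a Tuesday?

Check the 23rd of each month of 2119: Jan 23: Mon, Feb 23: Thu, Mar 23: Thu, Apr 23: Sun, May 23: Tue, Jun 23: Fri, Jul 23: Sun, Aug 23: Wed, Sep 23: Sat, Oct 23: Mon, Nov 23: Thu, Dec 23: Sat.
Tuesday occurs in May — 1 month.

1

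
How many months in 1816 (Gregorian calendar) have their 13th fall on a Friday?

2

Check the 13th of each month of 1816: Jan 13: Sat, Feb 13: Tue, Mar 13: Wed, Apr 13: Sat, May 13: Mon, Jun 13: Thu, Jul 13: Sat, Aug 13: Tue, Sep 13: Fri, Oct 13: Sun, Nov 13: Wed, Dec 13: Fri.
Friday occurs in September, December — 2 months.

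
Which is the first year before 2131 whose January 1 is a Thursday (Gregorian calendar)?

2128

Jan 1 advances by 2 weekdays after a leap year and by 1 after a common year.
2131: Jan 1 is Monday.
2130: Sunday
2129: Saturday
2128: Thursday (leap)
2128 begins on a Thursday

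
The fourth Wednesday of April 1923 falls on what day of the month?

April 1, 1923 is a Sunday, so the first Wednesday is the 4th.
The fourth Wednesday is 4 + 21 = 25.

25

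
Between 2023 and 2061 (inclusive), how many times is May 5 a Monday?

Track May 5's weekday year by year (advancing +1, or +2 across a Feb 29):
  2023: Fri  2024: Sun (+2)  2025: Mon (+1) ✓  2026: Tue (+1)  2027: Wed (+1)
  2028: Fri (+2)  2029: Sat (+1)  2030: Sun (+1)  2031: Mon (+1) ✓  2032: Wed (+2)
  2033: Thu (+1)  2034: Fri (+1)  2035: Sat (+1)  2036: Mon (+2) ✓  … (11 more years) …
  2048: Tue (+2)  2049: Wed (+1)  2050: Thu (+1)  2051: Fri (+1)  2052: Sun (+2)
  2053: Mon (+1) ✓  2054: Tue (+1)  2055: Wed (+1)  2056: Fri (+2)  2057: Sat (+1)
  2058: Sun (+1)  2059: Mon (+1) ✓  2060: Wed (+2)  2061: Thu (+1)
Monday years: 2025, 2031, 2036, 2042, 2053, 2059 — 6 in total.

6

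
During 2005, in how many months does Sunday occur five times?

A month of length L has five Sundays iff its first Sunday is on day ≤ L−28 (so day 1–3 in a 31-day month, 1–2 in a 30-day month, day 1 in a leap February).
Checking each month of 2005: Jan starts Sat (31d) ✓; Feb starts Tue (28d); Mar starts Tue (31d); Apr starts Fri (30d); May starts Sun (31d) ✓; Jun starts Wed (30d); Jul starts Fri (31d) ✓; Aug starts Mon (31d); Sep starts Thu (30d); Oct starts Sat (31d) ✓; Nov starts Tue (30d); Dec starts Thu (31d).
Five-Sunday months: January, May, July, October → 4.

4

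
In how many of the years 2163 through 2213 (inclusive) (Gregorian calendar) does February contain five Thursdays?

February has 28 days (29 in leap years); it has five Thursdays when Thursday falls among the first (month-length − 28) days — i.e. when February 1 is Thursday in a leap year (never in a common year).
February 1 by year: 2163:Tue 2164:Wed 2165:Fri 2166:Sat 2167:Sun 2168:Mon 2169:Wed 2170:Thu 2171:Fri 2172:Sat 2173:Mon 2174:Tue 2175:Wed 2176:Thu✓ 2177:Sat …(21 more)… 2199:Fri 2200:Sat 2201:Sun 2202:Mon 2203:Tue 2204:Wed 2205:Fri 2206:Sat 2207:Sun 2208:Mon 2209:Wed 2210:Thu 2211:Fri 2212:Sat 2213:Mon
Years with five Thursdays: 2176 → 1.

1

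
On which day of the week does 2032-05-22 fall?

Saturday

January 1, 2032 is a Thursday.
May 22 is day 143 of the year, i.e. 142 days after Jan 1.
142 mod 7 = 2, so advance 2 weekdays from Thursday: Saturday.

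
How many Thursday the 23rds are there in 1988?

1

Check the 23rd of each month of 1988: Jan 23: Sat, Feb 23: Tue, Mar 23: Wed, Apr 23: Sat, May 23: Mon, Jun 23: Thu, Jul 23: Sat, Aug 23: Tue, Sep 23: Fri, Oct 23: Sun, Nov 23: Wed, Dec 23: Fri.
Thursday occurs in June — 1 month.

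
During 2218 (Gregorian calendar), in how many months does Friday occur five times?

A month of length L has five Fridays iff its first Friday is on day ≤ L−28 (so day 1–3 in a 31-day month, 1–2 in a 30-day month, day 1 in a leap February).
Checking each month of 2218: Jan starts Thu (31d) ✓; Feb starts Sun (28d); Mar starts Sun (31d); Apr starts Wed (30d); May starts Fri (31d) ✓; Jun starts Mon (30d); Jul starts Wed (31d) ✓; Aug starts Sat (31d); Sep starts Tue (30d); Oct starts Thu (31d) ✓; Nov starts Sun (30d); Dec starts Tue (31d).
Five-Friday months: January, May, July, October → 4.

4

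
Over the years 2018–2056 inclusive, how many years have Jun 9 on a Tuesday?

Track Jun 9's weekday year by year (advancing +1, or +2 across a Feb 29):
  2018: Sat  2019: Sun (+1)  2020: Tue (+2) ✓  2021: Wed (+1)  2022: Thu (+1)
  2023: Fri (+1)  2024: Sun (+2)  2025: Mon (+1)  2026: Tue (+1) ✓  2027: Wed (+1)
  2028: Fri (+2)  2029: Sat (+1)  2030: Sun (+1)  2031: Mon (+1)  … (11 more years) …
  2043: Tue (+1) ✓  2044: Thu (+2)  2045: Fri (+1)  2046: Sat (+1)  2047: Sun (+1)
  2048: Tue (+2) ✓  2049: Wed (+1)  2050: Thu (+1)  2051: Fri (+1)  2052: Sun (+2)
  2053: Mon (+1)  2054: Tue (+1) ✓  2055: Wed (+1)  2056: Fri (+2)
Tuesday years: 2020, 2026, 2037, 2043, 2048, 2054 — 6 in total.

6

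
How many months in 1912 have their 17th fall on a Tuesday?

2

Check the 17th of each month of 1912: Jan 17: Wed, Feb 17: Sat, Mar 17: Sun, Apr 17: Wed, May 17: Fri, Jun 17: Mon, Jul 17: Wed, Aug 17: Sat, Sep 17: Tue, Oct 17: Thu, Nov 17: Sun, Dec 17: Tue.
Tuesday occurs in September, December — 2 months.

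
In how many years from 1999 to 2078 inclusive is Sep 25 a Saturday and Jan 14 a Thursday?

9

Check each year's weekday for Sep 25 and Jan 14:
  1999: Sat/Thu ✓  2000: Mon/Fri  2001: Tue/Sun  2002: Wed/Mon  2003: Thu/Tue  2004: Sat/Wed  2005: Sun/Fri  2006: Mon/Sat  2007: Tue/Sun  2008: Thu/Mon  2009: Fri/Wed  2010: Sat/Thu ✓  2011: Sun/Fri  2012: Tue/Sat  …(52 more)…  2065: Fri/Wed  2066: Sat/Thu ✓  2067: Sun/Fri  2068: Tue/Sat  2069: Wed/Mon  2070: Thu/Tue  2071: Fri/Wed  2072: Sun/Thu  2073: Mon/Sat  2074: Tue/Sun  2075: Wed/Mon  2076: Fri/Tue  2077: Sat/Thu ✓  2078: Sun/Fri
Both conditions hold in: 1999, 2010, 2021, 2027, 2038, 2049, 2055, 2066, 2077 — 9.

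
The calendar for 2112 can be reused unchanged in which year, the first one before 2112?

Two years share a calendar iff Jan 1 falls on the same weekday and both are leap or both are common. 2112: Jan 1 is Friday, leap year.
2111: Jan 1 Thursday, common
2110: Jan 1 Wednesday, common
2109: Jan 1 Tuesday, common
2108: Jan 1 Sunday, leap
2107: Jan 1 Saturday, common
2106: Jan 1 Friday, common
2105: Jan 1 Thursday, common
2104: Jan 1 Tuesday, leap
2103: Jan 1 Monday, common
2102: Jan 1 Sunday, common
2101: Jan 1 Saturday, common
2100: Jan 1 Friday, common
2099: Jan 1 Thursday, common
2098: Jan 1 Wednesday, common
2097: Jan 1 Tuesday, common
2096: Jan 1 Sunday, leap
2095: Jan 1 Saturday, common
2094: Jan 1 Friday, common
2093: Jan 1 Thursday, common
2092: Jan 1 Tuesday, leap
2091: Jan 1 Monday, common
2090: Jan 1 Sunday, common
2089: Jan 1 Saturday, common
2088: Jan 1 Thursday, leap
2087: Jan 1 Wednesday, common
2086: Jan 1 Tuesday, common
2085: Jan 1 Monday, common
2084: Jan 1 Saturday, leap
2083: Jan 1 Friday, common
2082: Jan 1 Thursday, common
2081: Jan 1 Wednesday, common
2080: Jan 1 Monday, leap
2079: Jan 1 Sunday, common
2078: Jan 1 Saturday, common
2077: Jan 1 Friday, common
2076: Jan 1 Wednesday, leap
2075: Jan 1 Tuesday, common
2074: Jan 1 Monday, common
2073: Jan 1 Sunday, common
2072: Jan 1 Friday, leap
2072 matches on both conditions.

2072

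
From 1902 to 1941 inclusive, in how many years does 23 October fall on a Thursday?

6

Track 23 October's weekday year by year (advancing +1, or +2 across a Feb 29):
  1902: Thu ✓  1903: Fri (+1)  1904: Sun (+2)  1905: Mon (+1)  1906: Tue (+1)
  1907: Wed (+1)  1908: Fri (+2)  1909: Sat (+1)  1910: Sun (+1)  1911: Mon (+1)
  1912: Wed (+2)  1913: Thu (+1) ✓  1914: Fri (+1)  1915: Sat (+1)  … (12 more years) …
  1928: Tue (+2)  1929: Wed (+1)  1930: Thu (+1) ✓  1931: Fri (+1)  1932: Sun (+2)
  1933: Mon (+1)  1934: Tue (+1)  1935: Wed (+1)  1936: Fri (+2)  1937: Sat (+1)
  1938: Sun (+1)  1939: Mon (+1)  1940: Wed (+2)  1941: Thu (+1) ✓
Thursday years: 1902, 1913, 1919, 1924, 1930, 1941 — 6 in total.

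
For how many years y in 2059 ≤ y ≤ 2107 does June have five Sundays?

June has 30 days; it has five Sundays when Sunday falls among the first (month-length − 28) days — i.e. when June 1 is one of Sunday/Saturday.
June 1 by year: 2059:Sun✓ 2060:Tue 2061:Wed 2062:Thu 2063:Fri 2064:Sun✓ 2065:Mon 2066:Tue 2067:Wed 2068:Fri 2069:Sat✓ 2070:Sun✓ 2071:Mon 2072:Wed 2073:Thu …(19 more)… 2093:Mon 2094:Tue 2095:Wed 2096:Fri 2097:Sat✓ 2098:Sun✓ 2099:Mon 2100:Tue 2101:Wed 2102:Thu 2103:Fri 2104:Sun✓ 2105:Mon 2106:Tue 2107:Wed
Years with five Sundays: 2059, 2064, 2069, 2070, 2075, 2080, 2081, 2086, 2087, 2092, 2097, 2098, 2104 → 13.

13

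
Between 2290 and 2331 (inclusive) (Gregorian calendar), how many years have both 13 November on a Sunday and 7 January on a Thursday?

Check each year's weekday for 13 November and 7 January:
  2290: Thu/Tue  2291: Fri/Wed  2292: Sun/Thu ✓  2293: Mon/Sat  2294: Tue/Sun  2295: Wed/Mon  2296: Fri/Tue  2297: Sat/Thu  2298: Sun/Fri  2299: Mon/Sat  2300: Tue/Sun  2301: Wed/Mon  2302: Thu/Tue  2303: Fri/Wed  …(14 more)…  2318: Wed/Mon  2319: Thu/Tue  2320: Sat/Wed  2321: Sun/Fri  2322: Mon/Sat  2323: Tue/Sun  2324: Thu/Mon  2325: Fri/Wed  2326: Sat/Thu  2327: Sun/Fri  2328: Tue/Sat  2329: Wed/Mon  2330: Thu/Tue  2331: Fri/Wed
Both conditions hold in: 2292, 2304 — 2.

2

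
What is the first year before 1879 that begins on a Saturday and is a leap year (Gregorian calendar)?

Jan 1 advances by 2 weekdays after a leap year and by 1 after a common year.
1879: Jan 1 is Wednesday.
1878: Tuesday
1877: Monday
1876: Saturday (leap)
1876 begins on a Saturday and is a leap year.

1876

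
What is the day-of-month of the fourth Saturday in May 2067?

28

May 1, 2067 is a Sunday, so the first Saturday is the 7th.
The fourth Saturday is 7 + 21 = 28.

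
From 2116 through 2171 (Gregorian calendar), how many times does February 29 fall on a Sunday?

Leap years in 2116–2171: 14 of them.
Feb 29 weekday advances by 5 (mod 7) from one leap year to the next four years later (or differs when a century non-leap intervenes).
Leap-day weekdays: 2116:Sat 2120:Thu 2124:Tue 2128:Sun✓ 2132:Fri 2136:Wed 2140:Mon 2144:Sat 2148:Thu 2152:Tue 2156:Sun✓ 2160:Fri 2164:Wed 2168:Mon
Sunday: 2128, 2156 → 2.

2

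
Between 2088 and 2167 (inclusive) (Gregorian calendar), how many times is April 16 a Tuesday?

Track April 16's weekday year by year (advancing +1, or +2 across a Feb 29):
  2088: Fri  2089: Sat (+1)  2090: Sun (+1)  2091: Mon (+1)  2092: Wed (+2)
  2093: Thu (+1)  2094: Fri (+1)  2095: Sat (+1)  2096: Mon (+2)  2097: Tue (+1) ✓
  2098: Wed (+1)  2099: Thu (+1)  2100: Fri (+1)  2101: Sat (+1)  … (52 more years) …
  2154: Tue (+1) ✓  2155: Wed (+1)  2156: Fri (+2)  2157: Sat (+1)  2158: Sun (+1)
  2159: Mon (+1)  2160: Wed (+2)  2161: Thu (+1)  2162: Fri (+1)  2163: Sat (+1)
  2164: Mon (+2)  2165: Tue (+1) ✓  2166: Wed (+1)  2167: Thu (+1)
Tuesday years: 2097, 2109, 2115, 2120, 2126, 2137, 2143, 2148, 2154, 2165 — 10 in total.

10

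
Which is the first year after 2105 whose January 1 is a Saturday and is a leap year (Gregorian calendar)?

Jan 1 advances by 2 weekdays after a leap year and by 1 after a common year.
2105: Jan 1 is Thursday.
2106: Friday
2107: Saturday
2108: Sunday (leap)
2109: Tuesday
2110: Wednesday
2111: Thursday
2112: Friday (leap)
2113: Sunday
2114: Monday
2115: Tuesday
2116: Wednesday (leap)
2117: Friday
2118: Saturday
2119: Sunday
2120: Monday (leap)
2121: Wednesday
2122: Thursday
2123: Friday
2124: Saturday (leap)
2124 begins on a Saturday and is a leap year.

2124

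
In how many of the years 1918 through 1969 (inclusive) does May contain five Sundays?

May has 31 days; it has five Sundays when Sunday falls among the first (month-length − 28) days — i.e. when May 1 is one of Sunday/Saturday/Friday.
May 1 by year: 1918:Wed 1919:Thu 1920:Sat✓ 1921:Sun✓ 1922:Mon 1923:Tue 1924:Thu 1925:Fri✓ 1926:Sat✓ 1927:Sun✓ 1928:Tue 1929:Wed 1930:Thu 1931:Fri✓ 1932:Sun✓ …(22 more)… 1955:Sun✓ 1956:Tue 1957:Wed 1958:Thu 1959:Fri✓ 1960:Sun✓ 1961:Mon 1962:Tue 1963:Wed 1964:Fri✓ 1965:Sat✓ 1966:Sun✓ 1967:Mon 1968:Wed 1969:Thu
Years with five Sundays: 1920, 1921, 1925, 1926, 1927, 1931, 1932, 1936, 1937, 1938, 1942, 1943, 1948, 1949, 1953, 1954, 1955, 1959, 1960, 1964, 1965, 1966 → 22.

22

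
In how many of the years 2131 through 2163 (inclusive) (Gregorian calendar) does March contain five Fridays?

March has 31 days; it has five Fridays when Friday falls among the first (month-length − 28) days — i.e. when March 1 is one of Friday/Thursday/Wednesday.
March 1 by year: 2131:Thu✓ 2132:Sat 2133:Sun 2134:Mon 2135:Tue 2136:Thu✓ 2137:Fri✓ 2138:Sat 2139:Sun 2140:Tue 2141:Wed✓ 2142:Thu✓ 2143:Fri✓ 2144:Sun 2145:Mon …(3 more)… 2149:Sat 2150:Sun 2151:Mon 2152:Wed✓ 2153:Thu✓ 2154:Fri✓ 2155:Sat 2156:Mon 2157:Tue 2158:Wed✓ 2159:Thu✓ 2160:Sat 2161:Sun 2162:Mon 2163:Tue
Years with five Fridays: 2131, 2136, 2137, 2141, 2142, 2143, 2147, 2148, 2152, 2153, 2154, 2158, 2159 → 13.

13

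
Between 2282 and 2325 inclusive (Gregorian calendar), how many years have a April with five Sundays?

April has 30 days; it has five Sundays when Sunday falls among the first (month-length − 28) days — i.e. when April 1 is one of Sunday/Saturday.
April 1 by year: 2282:Sat✓ 2283:Sun✓ 2284:Tue 2285:Wed 2286:Thu 2287:Fri 2288:Sun✓ 2289:Mon 2290:Tue 2291:Wed 2292:Fri 2293:Sat✓ 2294:Sun✓ 2295:Mon 2296:Wed …(14 more)… 2311:Sat✓ 2312:Mon 2313:Tue 2314:Wed 2315:Thu 2316:Sat✓ 2317:Sun✓ 2318:Mon 2319:Tue 2320:Thu 2321:Fri 2322:Sat✓ 2323:Sun✓ 2324:Tue 2325:Wed
Years with five Sundays: 2282, 2283, 2288, 2293, 2294, 2299, 2300, 2305, 2306, 2311, 2316, 2317, 2322, 2323 → 14.

14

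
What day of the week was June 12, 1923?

January 1, 1923 is a Monday.
June 12 is day 163 of the year, i.e. 162 days after Jan 1.
162 mod 7 = 1, so advance 1 weekday from Monday: Tuesday.

Tuesday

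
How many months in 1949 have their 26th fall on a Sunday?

Check the 26th of each month of 1949: Jan 26: Wed, Feb 26: Sat, Mar 26: Sat, Apr 26: Tue, May 26: Thu, Jun 26: Sun, Jul 26: Tue, Aug 26: Fri, Sep 26: Mon, Oct 26: Wed, Nov 26: Sat, Dec 26: Mon.
Sunday occurs in June — 1 month.

1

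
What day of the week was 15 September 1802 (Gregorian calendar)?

Wednesday

January 1, 1802 is a Friday.
September 15 is day 258 of the year, i.e. 257 days after Jan 1.
257 mod 7 = 5, so advance 5 weekdays from Friday: Wednesday.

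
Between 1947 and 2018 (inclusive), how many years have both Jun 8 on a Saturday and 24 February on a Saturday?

2

Check each year's weekday for Jun 8 and 24 February:
  1947: Sun/Mon  1948: Tue/Tue  1949: Wed/Thu  1950: Thu/Fri  1951: Fri/Sat  1952: Sun/Sun  1953: Mon/Tue  1954: Tue/Wed  1955: Wed/Thu  1956: Fri/Fri  1957: Sat/Sun  1958: Sun/Mon  1959: Mon/Tue  1960: Wed/Wed  …(44 more)…  2005: Wed/Thu  2006: Thu/Fri  2007: Fri/Sat  2008: Sun/Sun  2009: Mon/Tue  2010: Tue/Wed  2011: Wed/Thu  2012: Fri/Fri  2013: Sat/Sun  2014: Sun/Mon  2015: Mon/Tue  2016: Wed/Wed  2017: Thu/Fri  2018: Fri/Sat
Both conditions hold in: 1968, 1996 — 2.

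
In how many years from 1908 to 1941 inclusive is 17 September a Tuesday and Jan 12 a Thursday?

Check each year's weekday for 17 September and Jan 12:
  1908: Thu/Sun  1909: Fri/Tue  1910: Sat/Wed  1911: Sun/Thu  1912: Tue/Fri  1913: Wed/Sun  1914: Thu/Mon  1915: Fri/Tue  1916: Sun/Wed  1917: Mon/Fri  1918: Tue/Sat  1919: Wed/Sun  1920: Fri/Mon  1921: Sat/Wed  …(6 more)…  1928: Mon/Thu  1929: Tue/Sat  1930: Wed/Sun  1931: Thu/Mon  1932: Sat/Tue  1933: Sun/Thu  1934: Mon/Fri  1935: Tue/Sat  1936: Thu/Sun  1937: Fri/Tue  1938: Sat/Wed  1939: Sun/Thu  1940: Tue/Fri  1941: Wed/Sun
Both conditions hold in: no year — 0.

0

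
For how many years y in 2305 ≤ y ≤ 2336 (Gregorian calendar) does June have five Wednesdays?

8

June has 30 days; it has five Wednesdays when Wednesday falls among the first (month-length − 28) days — i.e. when June 1 is one of Wednesday/Tuesday.
June 1 by year: 2305:Thu 2306:Fri 2307:Sat 2308:Mon 2309:Tue✓ 2310:Wed✓ 2311:Thu 2312:Sat 2313:Sun 2314:Mon 2315:Tue✓ 2316:Thu 2317:Fri 2318:Sat 2319:Sun 2320:Tue✓ 2321:Wed✓ 2322:Thu 2323:Fri 2324:Sun 2325:Mon 2326:Tue✓ 2327:Wed✓ 2328:Fri 2329:Sat 2330:Sun 2331:Mon 2332:Wed✓ 2333:Thu 2334:Fri 2335:Sat 2336:Mon
Years with five Wednesdays: 2309, 2310, 2315, 2320, 2321, 2326, 2327, 2332 → 8.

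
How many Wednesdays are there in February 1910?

February 1910 has 28 days and begins on Tuesday.
The first Wednesday is February 2.
Wednesdays fall on 2, 9, 16, 23 — that's 4.

4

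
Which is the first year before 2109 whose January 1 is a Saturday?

2107

Jan 1 advances by 2 weekdays after a leap year and by 1 after a common year.
2109: Jan 1 is Tuesday.
2108: Sunday (leap)
2107: Saturday
2107 begins on a Saturday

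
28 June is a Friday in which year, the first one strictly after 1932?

From one year to the next, a fixed date's weekday advances by 1, or by 2 when a Feb 29 lies between the two dates.
1932: June 28 is Tuesday.
1933: Wednesday (+1)
1934: Thursday (+1)
1935: Friday (+1)
28 June falls on a Friday in 1935.

1935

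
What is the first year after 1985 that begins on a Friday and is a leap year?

1988

Jan 1 advances by 2 weekdays after a leap year and by 1 after a common year.
1985: Jan 1 is Tuesday.
1986: Wednesday
1987: Thursday
1988: Friday (leap)
1988 begins on a Friday and is a leap year.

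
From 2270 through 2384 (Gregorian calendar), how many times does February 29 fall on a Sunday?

Leap years in 2270–2384: 28 of them.
Feb 29 weekday advances by 5 (mod 7) from one leap year to the next four years later (or differs when a century non-leap intervenes).
Leap-day weekdays: 2272:Thu 2276:Tue 2280:Sun✓ 2284:Fri 2288:Wed 2292:Mon 2296:Sat 2304:Mon 2308:Sat 2312:Thu 2316:Tue 2320:Sun✓ 2324:Fri 2328:Wed 2332:Mon 2336:Sat 2340:Thu 2344:Tue 2348:Sun✓ 2352:Fri 2356:Wed 2360:Mon 2364:Sat 2368:Thu 2372:Tue 2376:Sun✓ 2380:Fri 2384:Wed
Sunday: 2280, 2320, 2348, 2376 → 4.

4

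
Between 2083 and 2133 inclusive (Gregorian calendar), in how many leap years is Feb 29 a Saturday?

Leap years in 2083–2133: 12 of them.
Feb 29 weekday advances by 5 (mod 7) from one leap year to the next four years later (or differs when a century non-leap intervenes).
Leap-day weekdays: 2084:Tue 2088:Sun 2092:Fri 2096:Wed 2104:Fri 2108:Wed 2112:Mon 2116:Sat✓ 2120:Thu 2124:Tue 2128:Sun 2132:Fri
Saturday: 2116 → 1.

1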